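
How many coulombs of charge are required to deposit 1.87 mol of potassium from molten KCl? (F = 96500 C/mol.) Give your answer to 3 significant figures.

1.80×10^5 C

K⁺ + e⁻ → K, so n(e⁻) = 1 × 1.87 = 1.870 mol
Q = 1.870 × 96500 = 1.805×10^5 C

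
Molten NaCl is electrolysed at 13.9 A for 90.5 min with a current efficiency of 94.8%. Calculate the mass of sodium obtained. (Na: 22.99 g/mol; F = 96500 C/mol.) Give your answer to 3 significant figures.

17.0 g

Q = 13.9 × 5430 = 75480 C
n(e⁻) = 75480 / 96500 = 0.7822 mol
Na⁺ + e⁻ → Na, so theoretical m(Na) = 0.7822 × 22.99 = 17.98 g
Actual mass = 94.8% × 17.98 = 17.0 g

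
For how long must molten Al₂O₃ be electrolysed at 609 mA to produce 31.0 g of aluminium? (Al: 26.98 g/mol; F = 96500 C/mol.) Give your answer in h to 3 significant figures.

152 h

n(Al) = 31.0 / 26.98 = 1.149 mol
Al³⁺ + 3e⁻ → Al, so n(e⁻) = 3 × 1.149 = 3.447 mol
Q = 3.447 × 96500 = 3.326×10^5 C
t = Q / I = 3.326×10^5 / 0.609 = 5.461×10^5 s = 152 h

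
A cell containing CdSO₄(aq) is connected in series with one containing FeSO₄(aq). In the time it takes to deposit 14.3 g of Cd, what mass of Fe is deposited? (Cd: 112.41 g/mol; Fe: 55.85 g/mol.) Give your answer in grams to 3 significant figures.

n(Cd) = 14.3 / 112.41 = 0.1272 mol
Cd²⁺ + 2e⁻ → Cd, so n(e⁻) = 2 × 0.1272 = 0.2544 mol
Same current for the same time ⇒ same n(e⁻) = 0.2544 mol in both cells.
Fe²⁺ + 2e⁻ → Fe, so n(Fe) = 0.2544 / 2 = 0.1272 mol
m(Fe) = 0.1272 × 55.85 = 7.10 g

7.10 g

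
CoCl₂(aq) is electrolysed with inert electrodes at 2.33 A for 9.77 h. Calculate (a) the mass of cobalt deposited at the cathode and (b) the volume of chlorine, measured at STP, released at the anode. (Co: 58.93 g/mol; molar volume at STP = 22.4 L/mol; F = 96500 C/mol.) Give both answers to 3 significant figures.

Q = 2.33 × 35172 = 81950 C; n(e⁻) = 81950 / 96500 = 0.8492 mol
Cathode: Co²⁺ + 2e⁻ → Co → n(Co) = 0.8492/2 = 0.4246 mol → 25.0 g
Anode: 2Cl⁻ → Cl₂ + 2e⁻ → n(Cl₂) = 0.8492/2 = 0.4246 mol → 9.51 L

25.0 g Co; 9.51 L Cl₂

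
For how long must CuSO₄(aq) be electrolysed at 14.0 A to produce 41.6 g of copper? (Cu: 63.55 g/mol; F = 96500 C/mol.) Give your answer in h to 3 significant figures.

2.51 h

n(Cu) = 41.6 / 63.55 = 0.6546 mol
Cu²⁺ + 2e⁻ → Cu, so n(e⁻) = 2 × 0.6546 = 1.309 mol
Q = 1.309 × 96500 = 1.263×10^5 C
t = Q / I = 1.263×10^5 / 14.0 = 9021 s = 2.51 h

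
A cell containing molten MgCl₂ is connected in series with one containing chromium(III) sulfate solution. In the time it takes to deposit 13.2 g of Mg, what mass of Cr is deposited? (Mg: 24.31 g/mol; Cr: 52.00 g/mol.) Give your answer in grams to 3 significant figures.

18.8 g

n(Mg) = 13.2 / 24.31 = 0.5430 mol
Mg²⁺ + 2e⁻ → Mg, so n(e⁻) = 2 × 0.5430 = 1.086 mol
In series, the same 1.086 mol of electrons flows through the second cell.
Cr³⁺ + 3e⁻ → Cr, so n(Cr) = 1.086 / 3 = 0.3620 mol
m(Cr) = 0.3620 × 52.00 = 18.8 g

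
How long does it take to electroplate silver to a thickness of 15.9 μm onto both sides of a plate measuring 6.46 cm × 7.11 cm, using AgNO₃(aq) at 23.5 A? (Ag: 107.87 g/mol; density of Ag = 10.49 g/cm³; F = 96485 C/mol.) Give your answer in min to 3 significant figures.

0.972 min

Plated area = 2 × 6.46 × 7.11 = 91.86 cm²
Volume = 91.86 × 15.9×10⁻⁴ cm = 0.1461 cm³
m(Ag) = 0.1461 × 10.49 = 1.533 g
n(Ag) = 1.533 / 107.87 = 0.01421 mol; n(e⁻) = 0.01421 mol
Q = 0.01421 × 96485 = 1371 C
t = 1371 / 23.5 = 58.34 s = 0.972 min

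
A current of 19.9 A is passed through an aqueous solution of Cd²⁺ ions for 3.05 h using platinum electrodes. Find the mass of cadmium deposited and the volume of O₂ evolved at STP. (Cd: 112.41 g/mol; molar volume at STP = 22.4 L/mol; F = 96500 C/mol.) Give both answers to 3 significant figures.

Q = 19.9 × 10980 = 2.185×10^5 C; n(e⁻) = 2.185×10^5 / 96500 = 2.264 mol
Cathode: Cd²⁺ + 2e⁻ → Cd → n(Cd) = 2.264/2 = 1.132 mol → 127 g
Anode: 2H₂O → O₂ + 4H⁺ + 4e⁻ → n(O₂) = 2.264/4 = 0.5660 mol → 12.7 L

127 g Cd; 12.7 L O₂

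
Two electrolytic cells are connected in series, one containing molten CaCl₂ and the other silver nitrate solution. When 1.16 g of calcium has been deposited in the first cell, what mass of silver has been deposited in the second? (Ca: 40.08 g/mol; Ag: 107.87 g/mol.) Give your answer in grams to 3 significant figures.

n(Ca) = 1.16 / 40.08 = 0.02894 mol
Ca²⁺ + 2e⁻ → Ca, so n(e⁻) = 2 × 0.02894 = 0.05788 mol
In series, the same 0.05788 mol of electrons flows through the second cell.
Ag⁺ + e⁻ → Ag, so n(Ag) = 0.05788 mol
m(Ag) = 0.05788 × 107.87 = 6.24 g

6.24 g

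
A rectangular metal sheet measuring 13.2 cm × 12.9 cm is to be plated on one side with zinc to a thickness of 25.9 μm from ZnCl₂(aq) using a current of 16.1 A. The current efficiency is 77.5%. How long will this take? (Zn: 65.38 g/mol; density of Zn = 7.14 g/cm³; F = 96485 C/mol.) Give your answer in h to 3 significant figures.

0.207 h

Plated area = 13.2 × 12.9 = 170.3 cm²
Volume = 170.3 × 25.9×10⁻⁴ cm = 0.4411 cm³
m(Zn) = 0.4411 × 7.14 = 3.149 g
n(Zn) = 3.149 / 65.38 = 0.04816 mol; n(e⁻) = 2 × 0.04816 = 0.09632 mol
Q = 0.09632 × 96485 / 0.775 = 11990 C
t = 11990 / 16.1 = 744.7 s = 0.207 h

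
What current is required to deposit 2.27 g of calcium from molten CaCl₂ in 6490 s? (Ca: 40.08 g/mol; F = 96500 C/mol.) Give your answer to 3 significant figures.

n(Ca) = 2.27 / 40.08 = 0.05664 mol
Ca²⁺ + 2e⁻ → Ca, so n(e⁻) = 2 × 0.05664 = 0.1133 mol
Q = 0.1133 × 96500 = 10930 C
I = Q / t = 10930 / 6490 s = 1.68 A

1.68 A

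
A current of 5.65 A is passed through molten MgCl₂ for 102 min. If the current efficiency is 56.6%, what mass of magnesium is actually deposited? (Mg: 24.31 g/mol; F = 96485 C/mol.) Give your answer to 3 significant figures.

2.47 g

Q = 5.65 × 6120 = 34580 C
n(e⁻) = 34580 / 96485 = 0.3584 mol
Mg²⁺ + 2e⁻ → Mg, so theoretical m(Mg) = 0.1792 × 24.31 = 4.356 g
Actual mass = 56.6% × 4.356 = 2.47 g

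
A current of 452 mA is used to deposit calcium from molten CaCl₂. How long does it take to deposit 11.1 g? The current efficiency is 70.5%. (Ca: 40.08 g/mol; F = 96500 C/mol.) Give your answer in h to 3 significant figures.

46.6 h

n(Ca) = 11.1 / 40.08 = 0.2769 mol
Ca²⁺ + 2e⁻ → Ca, so n(e⁻) = 2 × 0.2769 = 0.5538 mol
Q = 0.5538 × 96500 / 0.705 = 75800 C
t = Q / I = 75800 / 0.452 = 1.677×10^5 s = 46.6 h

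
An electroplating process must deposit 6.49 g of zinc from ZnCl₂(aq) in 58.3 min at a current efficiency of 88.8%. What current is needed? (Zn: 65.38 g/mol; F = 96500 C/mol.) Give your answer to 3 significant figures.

n(Zn) = 6.49 / 65.38 = 0.09927 mol
Zn²⁺ + 2e⁻ → Zn, so n(e⁻) = 2 × 0.09927 = 0.1985 mol
Q = 0.1985 × 96500 / 0.888 = 21570 C
I = Q / t = 21570 / 3498 s = 6.17 A

6.17 A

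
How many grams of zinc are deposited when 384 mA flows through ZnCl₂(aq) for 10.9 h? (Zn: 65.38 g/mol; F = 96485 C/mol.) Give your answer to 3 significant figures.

5.11 g

Q = 0.384 A × 39240 s = 15070 C
n(e⁻) = 15070 / 96485 = 0.1562 mol
Zn²⁺ + 2e⁻ → Zn, so n(Zn) = 0.1562 / 2 = 0.07810 mol
m = 0.07810 × 65.38 = 5.11 g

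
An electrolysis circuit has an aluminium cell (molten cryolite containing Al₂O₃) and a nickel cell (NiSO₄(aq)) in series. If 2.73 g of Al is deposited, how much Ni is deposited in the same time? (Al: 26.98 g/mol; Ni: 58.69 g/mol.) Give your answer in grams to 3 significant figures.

n(Al) = 2.73 / 26.98 = 0.1012 mol
Al³⁺ + 3e⁻ → Al, so n(e⁻) = 3 × 0.1012 = 0.3036 mol
In series, the same 0.3036 mol of electrons flows through the second cell.
Ni²⁺ + 2e⁻ → Ni, so n(Ni) = 0.3036 / 2 = 0.1518 mol
m(Ni) = 0.1518 × 58.69 = 8.91 g

8.91 g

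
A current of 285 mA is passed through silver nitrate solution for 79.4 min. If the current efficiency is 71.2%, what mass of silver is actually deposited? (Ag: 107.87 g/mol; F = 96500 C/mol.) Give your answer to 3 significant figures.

1.08 g

Q = 0.285 × 4764 = 1358 C
n(e⁻) = 1358 / 96500 = 0.01407 mol
Ag⁺ + e⁻ → Ag, so theoretical m(Ag) = 0.01407 × 107.87 = 1.518 g
Actual mass = 71.2% × 1.518 = 1.08 g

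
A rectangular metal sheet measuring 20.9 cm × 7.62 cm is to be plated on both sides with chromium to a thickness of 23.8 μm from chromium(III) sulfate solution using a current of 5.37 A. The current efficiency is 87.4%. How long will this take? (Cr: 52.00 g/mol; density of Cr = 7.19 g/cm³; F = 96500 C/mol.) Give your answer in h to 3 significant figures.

Plated area = 2 × 20.9 × 7.62 = 318.5 cm²
Volume = 318.5 × 23.8×10⁻⁴ cm = 0.7580 cm³
m(Cr) = 0.7580 × 7.19 = 5.450 g
n(Cr) = 5.450 / 52.00 = 0.1048 mol; n(e⁻) = 3 × 0.1048 = 0.3144 mol
Q = 0.3144 × 96500 / 0.874 = 34710 C
t = 34710 / 5.37 = 6464 s = 1.80 h

1.80 h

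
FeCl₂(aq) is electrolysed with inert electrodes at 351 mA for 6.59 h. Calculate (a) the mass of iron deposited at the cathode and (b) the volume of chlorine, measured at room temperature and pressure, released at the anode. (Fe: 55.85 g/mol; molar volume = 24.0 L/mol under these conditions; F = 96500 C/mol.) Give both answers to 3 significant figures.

Q = 0.351 × 23724 = 8327 C; n(e⁻) = 8327 / 96500 = 0.08629 mol
Cathode: Fe²⁺ + 2e⁻ → Fe → n(Fe) = 0.08629/2 = 0.04315 mol → 2.41 g
Anode: 2Cl⁻ → Cl₂ + 2e⁻ → n(Cl₂) = 0.08629/2 = 0.04315 mol → 1.04 L

2.41 g Fe; 1.04 L Cl₂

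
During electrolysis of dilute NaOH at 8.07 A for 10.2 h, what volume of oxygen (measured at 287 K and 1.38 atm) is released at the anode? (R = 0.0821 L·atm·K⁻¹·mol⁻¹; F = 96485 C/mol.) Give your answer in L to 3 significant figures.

Q = 8.07 A × 36720 s = 2.963×10^5 C
n(e⁻) = Q/F = 2.963×10^5/96485 = 3.071 mol
2H₂O → O₂ + 4H⁺ + 4e⁻, so n(O₂) = 3.071 / 4 = 0.7678 mol
V = nRT/P = 0.7678 × 0.0821 × 287 / 1.38 = 13.11 L

13.1 L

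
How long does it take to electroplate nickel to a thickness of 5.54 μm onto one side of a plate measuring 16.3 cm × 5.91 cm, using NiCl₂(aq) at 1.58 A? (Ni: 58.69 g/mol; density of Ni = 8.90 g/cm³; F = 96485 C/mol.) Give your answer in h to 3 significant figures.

Plated area = 16.3 × 5.91 = 96.33 cm²
Volume = 96.33 × 5.54×10⁻⁴ cm = 0.05337 cm³
m(Ni) = 0.05337 × 8.90 = 0.4750 g
n(Ni) = 0.4750 / 58.69 = 0.008093 mol; n(e⁻) = 2 × 0.008093 = 0.01619 mol
Q = 0.01619 × 96485 = 1562 C
t = 1562 / 1.58 = 988.6 s = 0.275 h

0.275 h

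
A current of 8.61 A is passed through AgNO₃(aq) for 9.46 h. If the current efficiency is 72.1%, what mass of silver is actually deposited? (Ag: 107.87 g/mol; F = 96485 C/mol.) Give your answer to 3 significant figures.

Q = 8.61 × 34056 = 2.932×10^5 C
n(e⁻) = 2.932×10^5 / 96485 = 3.039 mol
Ag⁺ + e⁻ → Ag, so theoretical m(Ag) = 3.039 × 107.87 = 327.8 g
Actual mass = 72.1% × 327.8 = 236 g

236 g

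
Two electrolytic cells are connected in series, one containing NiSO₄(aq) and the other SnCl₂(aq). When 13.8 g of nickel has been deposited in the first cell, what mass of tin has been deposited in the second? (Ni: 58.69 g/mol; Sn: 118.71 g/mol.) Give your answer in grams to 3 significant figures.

27.9 g

n(Ni) = 13.8 / 58.69 = 0.2351 mol
Ni²⁺ + 2e⁻ → Ni, so n(e⁻) = 2 × 0.2351 = 0.4702 mol
Same current for the same time ⇒ same n(e⁻) = 0.4702 mol in both cells.
Sn²⁺ + 2e⁻ → Sn, so n(Sn) = 0.4702 / 2 = 0.2351 mol
m(Sn) = 0.2351 × 118.71 = 27.9 g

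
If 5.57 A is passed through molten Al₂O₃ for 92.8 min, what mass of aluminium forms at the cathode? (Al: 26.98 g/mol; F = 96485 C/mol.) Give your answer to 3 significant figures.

Q = It = 5.57 × 5568 = 31010 C
n(e⁻) = 31010 / 96485 = 0.3214 mol
Al³⁺ + 3e⁻ → Al, so n(Al) = 0.3214 / 3 = 0.1071 mol
m = 0.1071 × 26.98 = 2.89 g

2.89 g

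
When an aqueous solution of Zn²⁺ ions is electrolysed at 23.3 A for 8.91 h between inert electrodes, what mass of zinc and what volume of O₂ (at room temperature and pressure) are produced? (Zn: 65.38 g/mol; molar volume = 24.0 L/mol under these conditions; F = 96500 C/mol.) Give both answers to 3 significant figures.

Q = 23.3 × 32076 = 7.474×10^5 C; n(e⁻) = 7.474×10^5 / 96500 = 7.745 mol
Cathode: Zn²⁺ + 2e⁻ → Zn → n(Zn) = 7.745/2 = 3.873 mol → 253 g
Anode: 2H₂O → O₂ + 4H⁺ + 4e⁻ → n(O₂) = 7.745/4 = 1.936 mol → 46.5 L

253 g Zn; 46.5 L O₂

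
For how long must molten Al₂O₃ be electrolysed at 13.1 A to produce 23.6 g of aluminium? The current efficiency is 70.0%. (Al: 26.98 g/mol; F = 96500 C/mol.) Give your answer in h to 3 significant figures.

n(Al) = 23.6 / 26.98 = 0.8747 mol
Al³⁺ + 3e⁻ → Al, so n(e⁻) = 3 × 0.8747 = 2.624 mol
Q = 2.624 × 96500 / 0.700 = 3.617×10^5 C
t = Q / I = 3.617×10^5 / 13.1 = 27610 s = 7.67 h

7.67 h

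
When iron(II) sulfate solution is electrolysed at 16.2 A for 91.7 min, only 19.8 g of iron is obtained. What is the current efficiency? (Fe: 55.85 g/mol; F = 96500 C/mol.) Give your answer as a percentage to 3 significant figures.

Q = 16.2 × 5502 = 89130 C
n(e⁻) = 89130 / 96500 = 0.9236 mol
Fe²⁺ + 2e⁻ → Fe, so theoretical n(Fe) = 0.4618 mol → 25.79 g
Efficiency = 19.8 / 25.79 = 0.7677 = 76.8%

76.8%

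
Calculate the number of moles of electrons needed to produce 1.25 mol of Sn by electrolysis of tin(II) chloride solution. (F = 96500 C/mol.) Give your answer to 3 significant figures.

2.50 mol

Sn²⁺ + 2e⁻ → Sn, so n(e⁻) = 2 × 1.25 = 2.500 mol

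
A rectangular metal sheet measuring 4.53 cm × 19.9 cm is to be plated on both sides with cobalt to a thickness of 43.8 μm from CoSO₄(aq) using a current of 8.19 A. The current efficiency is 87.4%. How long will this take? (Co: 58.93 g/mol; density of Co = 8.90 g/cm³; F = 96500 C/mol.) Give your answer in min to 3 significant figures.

53.6 min

Plated area = 2 × 4.53 × 19.9 = 180.3 cm²
Volume = 180.3 × 43.8×10⁻⁴ cm = 0.7897 cm³
m(Co) = 0.7897 × 8.90 = 7.028 g
n(Co) = 7.028 / 58.93 = 0.1193 mol; n(e⁻) = 2 × 0.1193 = 0.2386 mol
Q = 0.2386 × 96500 / 0.874 = 26340 C
t = 26340 / 8.19 = 3216 s = 53.6 min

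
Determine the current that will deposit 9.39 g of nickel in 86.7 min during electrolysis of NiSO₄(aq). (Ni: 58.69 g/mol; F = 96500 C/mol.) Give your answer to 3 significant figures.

5.94 A

n(Ni) = 9.39 / 58.69 = 0.1600 mol
Ni²⁺ + 2e⁻ → Ni, so n(e⁻) = 2 × 0.1600 = 0.3200 mol
Q = 0.3200 × 96500 = 30880 C
I = Q / t = 30880 / 5202 s = 5.94 A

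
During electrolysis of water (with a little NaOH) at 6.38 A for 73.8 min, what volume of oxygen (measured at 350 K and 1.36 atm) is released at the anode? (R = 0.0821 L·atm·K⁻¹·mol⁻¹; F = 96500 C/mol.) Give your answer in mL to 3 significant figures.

Q = It = 6.38 × 4428 = 28250 C
n(e⁻) = Q/F = 28250/96500 = 0.2927 mol
2H₂O → O₂ + 4H⁺ + 4e⁻, so n(O₂) = 0.2927 / 4 = 0.07318 mol
V = nRT/P = 0.07318 × 0.0821 × 350 / 1.36 = 1.546 L
= 1550 mL

1550 mL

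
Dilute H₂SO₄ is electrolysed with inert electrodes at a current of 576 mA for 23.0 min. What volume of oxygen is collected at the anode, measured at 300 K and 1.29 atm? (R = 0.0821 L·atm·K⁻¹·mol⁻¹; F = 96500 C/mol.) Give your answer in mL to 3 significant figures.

Q = It = 0.576 × 1380 = 794.9 C
n(e⁻) = Q/F = 794.9/96500 = 0.008237 mol
2H₂O → O₂ + 4H⁺ + 4e⁻, so n(O₂) = 0.008237 / 4 = 0.002059 mol
V = nRT/P = 0.002059 × 0.0821 × 300 / 1.29 = 0.03931 L
= 39.3 mL

39.3 mL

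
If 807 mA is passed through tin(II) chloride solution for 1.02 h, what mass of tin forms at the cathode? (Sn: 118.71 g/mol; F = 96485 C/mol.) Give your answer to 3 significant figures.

Charge passed = 0.807 × 3672 = 2963 C
Moles of electrons = 2963 / 96485 = 0.03071 mol
Sn²⁺ + 2e⁻ → Sn, so n(Sn) = 0.03071 / 2 = 0.01536 mol
m = 0.01536 × 118.71 = 1.82 g

1.82 g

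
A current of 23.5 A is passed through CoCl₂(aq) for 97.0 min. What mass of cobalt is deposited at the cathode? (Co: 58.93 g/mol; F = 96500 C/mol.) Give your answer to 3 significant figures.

41.8 g

Q = 23.5 A × 5820 s = 1.368×10^5 C
Moles of electrons = 1.368×10^5 / 96500 = 1.418 mol
Co²⁺ + 2e⁻ → Co, so n(Co) = 1.418 / 2 = 0.7090 mol
m = 0.7090 × 58.93 = 41.8 g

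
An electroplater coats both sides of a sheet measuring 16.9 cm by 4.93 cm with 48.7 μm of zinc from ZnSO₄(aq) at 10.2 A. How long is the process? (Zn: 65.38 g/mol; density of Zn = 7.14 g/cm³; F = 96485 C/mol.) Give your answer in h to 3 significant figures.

Plated area = 2 × 16.9 × 4.93 = 166.6 cm²
Volume = 166.6 × 48.7×10⁻⁴ cm = 0.8113 cm³
m(Zn) = 0.8113 × 7.14 = 5.793 g
n(Zn) = 5.793 / 65.38 = 0.08861 mol; n(e⁻) = 2 × 0.08861 = 0.1772 mol
Q = 0.1772 × 96485 = 17100 C
t = 17100 / 10.2 = 1676 s = 0.466 h

0.466 h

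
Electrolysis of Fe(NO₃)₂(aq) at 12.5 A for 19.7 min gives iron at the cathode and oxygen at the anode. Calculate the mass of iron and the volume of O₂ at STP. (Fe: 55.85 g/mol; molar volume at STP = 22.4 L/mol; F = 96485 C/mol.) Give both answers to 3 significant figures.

Q = 12.5 × 1182 = 14780 C; n(e⁻) = 14780 / 96485 = 0.1532 mol
Cathode: Fe²⁺ + 2e⁻ → Fe → n(Fe) = 0.1532/2 = 0.07660 mol → 4.28 g
Anode: 2H₂O → O₂ + 4H⁺ + 4e⁻ → n(O₂) = 0.1532/4 = 0.03830 mol → 0.858 L

4.28 g Fe; 0.858 L O₂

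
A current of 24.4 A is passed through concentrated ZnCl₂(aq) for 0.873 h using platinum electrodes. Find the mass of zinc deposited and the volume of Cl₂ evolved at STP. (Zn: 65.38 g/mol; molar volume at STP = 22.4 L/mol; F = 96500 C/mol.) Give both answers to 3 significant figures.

Q = 24.4 × 3142.8 = 76680 C; n(e⁻) = 76680 / 96500 = 0.7946 mol
Cathode: Zn²⁺ + 2e⁻ → Zn → n(Zn) = 0.7946/2 = 0.3973 mol → 26.0 g
Anode: 2Cl⁻ → Cl₂ + 2e⁻ → n(Cl₂) = 0.7946/2 = 0.3973 mol → 8.90 L

26.0 g Zn; 8.90 L Cl₂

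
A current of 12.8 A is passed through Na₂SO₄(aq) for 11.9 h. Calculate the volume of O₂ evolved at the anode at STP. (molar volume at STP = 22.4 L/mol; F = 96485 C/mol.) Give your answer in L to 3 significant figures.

31.8 L

Charge passed = 12.8 × 42840 = 5.484×10^5 C
n(e⁻) = 5.484×10^5 / 96485 = 5.684 mol
2H₂O → O₂ + 4H⁺ + 4e⁻, so n(O₂) = 5.684 / 4 = 1.421 mol
V = 1.421 × 22.4 = 31.83 L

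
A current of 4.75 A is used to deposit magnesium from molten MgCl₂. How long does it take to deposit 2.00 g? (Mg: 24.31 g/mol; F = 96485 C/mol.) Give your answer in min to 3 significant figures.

55.7 min

n(Mg) = 2.00 / 24.31 = 0.08227 mol
Mg²⁺ + 2e⁻ → Mg, so n(e⁻) = 2 × 0.08227 = 0.1645 mol
Q = 0.1645 × 96485 = 15870 C
t = Q / I = 15870 / 4.75 = 3341 s = 55.7 min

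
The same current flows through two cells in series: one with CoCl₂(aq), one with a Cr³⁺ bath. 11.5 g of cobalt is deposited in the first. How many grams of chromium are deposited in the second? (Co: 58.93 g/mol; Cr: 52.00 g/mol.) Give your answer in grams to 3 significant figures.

n(Co) = 11.5 / 58.93 = 0.1951 mol
Co²⁺ + 2e⁻ → Co, so n(e⁻) = 2 × 0.1951 = 0.3902 mol
In series, the same 0.3902 mol of electrons flows through the second cell.
Cr³⁺ + 3e⁻ → Cr, so n(Cr) = 0.3902 / 3 = 0.1301 mol
m(Cr) = 0.1301 × 52.00 = 6.77 g

6.77 g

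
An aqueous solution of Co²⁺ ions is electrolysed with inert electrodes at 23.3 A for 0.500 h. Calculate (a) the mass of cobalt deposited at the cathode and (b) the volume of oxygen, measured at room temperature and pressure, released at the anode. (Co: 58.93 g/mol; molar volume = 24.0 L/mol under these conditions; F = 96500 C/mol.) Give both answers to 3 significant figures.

12.8 g Co; 2.61 L O₂

Q = 23.3 × 1800 = 41940 C; n(e⁻) = 41940 / 96500 = 0.4346 mol
Cathode: Co²⁺ + 2e⁻ → Co → n(Co) = 0.4346/2 = 0.2173 mol → 12.8 g
Anode: 2H₂O → O₂ + 4H⁺ + 4e⁻ → n(O₂) = 0.4346/4 = 0.1087 mol → 2.61 L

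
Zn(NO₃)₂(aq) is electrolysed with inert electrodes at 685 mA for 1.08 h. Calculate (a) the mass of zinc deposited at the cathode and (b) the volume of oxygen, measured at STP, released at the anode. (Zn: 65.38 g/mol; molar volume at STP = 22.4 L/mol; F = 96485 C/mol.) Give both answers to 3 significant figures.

Q = 0.685 × 3888 = 2663 C; n(e⁻) = 2663 / 96485 = 0.02760 mol
Cathode: Zn²⁺ + 2e⁻ → Zn → n(Zn) = 0.02760/2 = 0.01380 mol → 0.902 g
Anode: 2H₂O → O₂ + 4H⁺ + 4e⁻ → n(O₂) = 0.02760/4 = 0.006900 mol → 0.155 L

0.902 g Zn; 0.155 L O₂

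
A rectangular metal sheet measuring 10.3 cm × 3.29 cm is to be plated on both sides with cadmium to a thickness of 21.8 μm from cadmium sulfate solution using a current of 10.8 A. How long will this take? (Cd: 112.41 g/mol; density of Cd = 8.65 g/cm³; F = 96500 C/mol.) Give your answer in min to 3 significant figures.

Plated area = 2 × 10.3 × 3.29 = 67.77 cm²
Volume = 67.77 × 21.8×10⁻⁴ cm = 0.1477 cm³
m(Cd) = 0.1477 × 8.65 = 1.278 g
n(Cd) = 1.278 / 112.41 = 0.01137 mol; n(e⁻) = 2 × 0.01137 = 0.02274 mol
Q = 0.02274 × 96500 = 2194 C
t = 2194 / 10.8 = 203.1 s = 3.39 min

3.39 min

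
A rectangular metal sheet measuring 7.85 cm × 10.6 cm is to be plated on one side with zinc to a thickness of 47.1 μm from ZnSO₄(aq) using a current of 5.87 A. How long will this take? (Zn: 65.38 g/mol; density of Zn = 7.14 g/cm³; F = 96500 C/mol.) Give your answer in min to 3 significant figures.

Plated area = 7.85 × 10.6 = 83.21 cm²
Volume = 83.21 × 47.1×10⁻⁴ cm = 0.3919 cm³
m(Zn) = 0.3919 × 7.14 = 2.798 g
n(Zn) = 2.798 / 65.38 = 0.04280 mol; n(e⁻) = 2 × 0.04280 = 0.08560 mol
Q = 0.08560 × 96500 = 8260 C
t = 8260 / 5.87 = 1407 s = 23.5 min

23.5 min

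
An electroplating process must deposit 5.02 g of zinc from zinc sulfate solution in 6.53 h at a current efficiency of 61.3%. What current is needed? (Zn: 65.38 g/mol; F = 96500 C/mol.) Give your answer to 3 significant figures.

1.03 A

n(Zn) = 5.02 / 65.38 = 0.07678 mol
Zn²⁺ + 2e⁻ → Zn, so n(e⁻) = 2 × 0.07678 = 0.1536 mol
Q = 0.1536 × 96500 / 0.613 = 24180 C
I = Q / t = 24180 / 23508 s = 1.03 A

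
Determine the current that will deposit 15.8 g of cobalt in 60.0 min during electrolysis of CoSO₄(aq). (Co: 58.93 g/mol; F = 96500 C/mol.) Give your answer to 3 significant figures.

14.4 A

n(Co) = 15.8 / 58.93 = 0.2681 mol
Co²⁺ + 2e⁻ → Co, so n(e⁻) = 2 × 0.2681 = 0.5362 mol
Q = 0.5362 × 96500 = 51740 C
I = Q / t = 51740 / 3600 s = 14.4 A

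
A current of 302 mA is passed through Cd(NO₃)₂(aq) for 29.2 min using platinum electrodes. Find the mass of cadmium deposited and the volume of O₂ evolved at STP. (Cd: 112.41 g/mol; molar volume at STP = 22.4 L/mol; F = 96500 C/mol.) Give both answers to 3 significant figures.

0.308 g Cd; 0.0307 L O₂

Q = 0.302 × 1752 = 529.1 C; n(e⁻) = 529.1 / 96500 = 0.005483 mol
Cathode: Cd²⁺ + 2e⁻ → Cd → n(Cd) = 0.005483/2 = 0.002742 mol → 0.308 g
Anode: 2H₂O → O₂ + 4H⁺ + 4e⁻ → n(O₂) = 0.005483/4 = 0.001371 mol → 0.0307 L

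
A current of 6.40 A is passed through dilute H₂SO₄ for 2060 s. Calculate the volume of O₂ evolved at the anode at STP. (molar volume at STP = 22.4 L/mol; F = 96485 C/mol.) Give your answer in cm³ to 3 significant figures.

Q = 6.40 A × 2060 s = 13180 C
n(e⁻) = Q/F = 13180/96485 = 0.1366 mol
2H₂O → O₂ + 4H⁺ + 4e⁻, so n(O₂) = 0.1366 / 4 = 0.03415 mol
V = 0.03415 × 22.4 = 0.7650 L
= 765 cm³

765 cm³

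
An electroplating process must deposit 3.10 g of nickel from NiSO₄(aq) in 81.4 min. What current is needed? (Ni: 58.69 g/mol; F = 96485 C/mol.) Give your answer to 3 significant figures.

2.09 A

n(Ni) = 3.10 / 58.69 = 0.05282 mol
Ni²⁺ + 2e⁻ → Ni, so n(e⁻) = 2 × 0.05282 = 0.1056 mol
Q = 0.1056 × 96485 = 10190 C
I = Q / t = 10190 / 4884 s = 2.09 A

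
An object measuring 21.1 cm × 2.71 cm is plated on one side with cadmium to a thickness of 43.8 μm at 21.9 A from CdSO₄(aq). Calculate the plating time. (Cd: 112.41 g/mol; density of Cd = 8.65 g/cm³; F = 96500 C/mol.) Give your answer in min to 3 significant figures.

2.83 min

Plated area = 21.1 × 2.71 = 57.18 cm²
Volume = 57.18 × 43.8×10⁻⁴ cm = 0.2504 cm³
m(Cd) = 0.2504 × 8.65 = 2.166 g
n(Cd) = 2.166 / 112.41 = 0.01927 mol; n(e⁻) = 2 × 0.01927 = 0.03854 mol
Q = 0.03854 × 96500 = 3719 C
t = 3719 / 21.9 = 169.8 s = 2.83 min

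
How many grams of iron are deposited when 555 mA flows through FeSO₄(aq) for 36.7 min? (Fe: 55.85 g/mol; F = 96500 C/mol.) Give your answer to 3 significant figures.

Q = 0.555 A × 2202 s = 1222 C
n(e⁻) = Q/F = 1222/96500 = 0.01266 mol
Fe²⁺ + 2e⁻ → Fe, so n(Fe) = 0.01266 / 2 = 0.006330 mol
m = 0.006330 × 55.85 = 0.354 g

0.354 g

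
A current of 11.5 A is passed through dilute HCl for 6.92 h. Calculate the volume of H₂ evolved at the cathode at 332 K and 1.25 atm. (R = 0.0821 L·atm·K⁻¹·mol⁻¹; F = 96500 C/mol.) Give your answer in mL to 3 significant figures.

32400 mL

Q = 11.5 A × 24912 s = 2.865×10^5 C
Moles of electrons = 2.865×10^5 / 96500 = 2.969 mol
2H⁺ + 2e⁻ → H₂, so n(H₂) = 2.969 / 2 = 1.485 mol
V = nRT/P = 1.485 × 0.0821 × 332 / 1.25 = 32.38 L
= 32400 mL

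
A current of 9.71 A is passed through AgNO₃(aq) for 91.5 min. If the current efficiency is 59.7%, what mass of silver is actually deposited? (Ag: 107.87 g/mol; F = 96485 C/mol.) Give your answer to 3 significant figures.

35.6 g

Q = 9.71 × 5490 = 53310 C
n(e⁻) = 53310 / 96485 = 0.5525 mol
Ag⁺ + e⁻ → Ag, so theoretical m(Ag) = 0.5525 × 107.87 = 59.60 g
Actual mass = 59.7% × 59.60 = 35.6 g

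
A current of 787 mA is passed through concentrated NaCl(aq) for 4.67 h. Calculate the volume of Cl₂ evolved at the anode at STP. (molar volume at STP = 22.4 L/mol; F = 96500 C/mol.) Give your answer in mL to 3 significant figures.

1540 mL

Q = 0.787 A × 16812 s = 13230 C
Moles of electrons = 13230 / 96500 = 0.1371 mol
2Cl⁻ → Cl₂ + 2e⁻, so n(Cl₂) = 0.1371 / 2 = 0.06855 mol
V = 0.06855 × 22.4 = 1.536 L
= 1540 mL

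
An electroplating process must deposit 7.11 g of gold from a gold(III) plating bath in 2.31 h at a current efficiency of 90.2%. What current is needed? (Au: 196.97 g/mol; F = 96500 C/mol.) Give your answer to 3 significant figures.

n(Au) = 7.11 / 196.97 = 0.03610 mol
Au³⁺ + 3e⁻ → Au, so n(e⁻) = 3 × 0.03610 = 0.1083 mol
Q = 0.1083 × 96500 / 0.902 = 11590 C
I = Q / t = 11590 / 8316 s = 1.39 A

1.39 A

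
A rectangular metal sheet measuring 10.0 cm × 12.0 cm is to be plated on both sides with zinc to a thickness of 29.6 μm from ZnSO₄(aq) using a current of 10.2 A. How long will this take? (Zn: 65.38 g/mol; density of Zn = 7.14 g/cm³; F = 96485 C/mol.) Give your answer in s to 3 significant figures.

1470 s

Plated area = 2 × 10.0 × 12.0 = 240.0 cm²
Volume = 240.0 × 29.6×10⁻⁴ cm = 0.7104 cm³
m(Zn) = 0.7104 × 7.14 = 5.072 g
n(Zn) = 5.072 / 65.38 = 0.07758 mol; n(e⁻) = 2 × 0.07758 = 0.1552 mol
Q = 0.1552 × 96485 = 14970 C
t = 14970 / 10.2 = 1468 s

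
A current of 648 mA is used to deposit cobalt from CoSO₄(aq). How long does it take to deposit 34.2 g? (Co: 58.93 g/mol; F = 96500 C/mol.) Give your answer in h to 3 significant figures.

n(Co) = 34.2 / 58.93 = 0.5803 mol
Co²⁺ + 2e⁻ → Co, so n(e⁻) = 2 × 0.5803 = 1.161 mol
Q = 1.161 × 96500 = 1.120×10^5 C
t = Q / I = 1.120×10^5 / 0.648 = 1.728×10^5 s = 48.0 h

48.0 h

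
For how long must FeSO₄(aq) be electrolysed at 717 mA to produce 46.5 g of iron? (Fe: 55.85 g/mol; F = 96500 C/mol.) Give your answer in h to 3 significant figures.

n(Fe) = 46.5 / 55.85 = 0.8326 mol
Fe²⁺ + 2e⁻ → Fe, so n(e⁻) = 2 × 0.8326 = 1.665 mol
Q = 1.665 × 96500 = 1.607×10^5 C
t = Q / I = 1.607×10^5 / 0.717 = 2.241×10^5 s = 62.3 h

62.3 h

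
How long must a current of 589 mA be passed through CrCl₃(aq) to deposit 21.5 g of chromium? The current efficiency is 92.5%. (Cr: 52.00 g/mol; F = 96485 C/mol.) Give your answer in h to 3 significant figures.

61.0 h

n(Cr) = 21.5 / 52.00 = 0.4135 mol
Cr³⁺ + 3e⁻ → Cr, so n(e⁻) = 3 × 0.4135 = 1.241 mol
Q = 1.241 × 96485 / 0.925 = 1.294×10^5 C
t = Q / I = 1.294×10^5 / 0.589 = 2.197×10^5 s = 61.0 h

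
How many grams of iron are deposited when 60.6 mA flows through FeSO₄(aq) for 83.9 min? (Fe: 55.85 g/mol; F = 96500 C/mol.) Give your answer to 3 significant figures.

Charge passed = 0.0606 × 5034 = 305.1 C
n(e⁻) = 305.1 / 96500 = 0.003162 mol
Fe²⁺ + 2e⁻ → Fe, so n(Fe) = 0.003162 / 2 = 0.001581 mol
m = 0.001581 × 55.85 = 0.0883 g

0.0883 g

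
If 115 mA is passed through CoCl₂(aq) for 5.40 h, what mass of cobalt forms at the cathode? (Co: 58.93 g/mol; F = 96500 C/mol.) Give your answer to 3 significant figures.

0.683 g

Q = It = 0.115 × 19440 = 2236 C
n(e⁻) = 2236 / 96500 = 0.02317 mol
Co²⁺ + 2e⁻ → Co, so n(Co) = 0.02317 / 2 = 0.01159 mol
m = 0.01159 × 58.93 = 0.683 g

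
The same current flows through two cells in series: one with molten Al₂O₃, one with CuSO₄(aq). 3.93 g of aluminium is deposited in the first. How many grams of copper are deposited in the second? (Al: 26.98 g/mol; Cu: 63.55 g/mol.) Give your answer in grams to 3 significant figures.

n(Al) = 3.93 / 26.98 = 0.1457 mol
Al³⁺ + 3e⁻ → Al, so n(e⁻) = 3 × 0.1457 = 0.4371 mol
In series, the same 0.4371 mol of electrons flows through the second cell.
Cu²⁺ + 2e⁻ → Cu, so n(Cu) = 0.4371 / 2 = 0.2186 mol
m(Cu) = 0.2186 × 63.55 = 13.9 g

13.9 g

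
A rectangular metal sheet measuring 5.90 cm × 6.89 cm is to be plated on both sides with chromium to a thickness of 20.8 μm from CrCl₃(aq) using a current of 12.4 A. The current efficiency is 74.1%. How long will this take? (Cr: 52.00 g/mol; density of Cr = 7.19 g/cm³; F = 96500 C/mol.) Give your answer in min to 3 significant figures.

12.3 min

Plated area = 2 × 5.90 × 6.89 = 81.30 cm²
Volume = 81.30 × 20.8×10⁻⁴ cm = 0.1691 cm³
m(Cr) = 0.1691 × 7.19 = 1.216 g
n(Cr) = 1.216 / 52.00 = 0.02338 mol; n(e⁻) = 3 × 0.02338 = 0.07014 mol
Q = 0.07014 × 96500 / 0.741 = 9134 C
t = 9134 / 12.4 = 736.6 s = 12.3 min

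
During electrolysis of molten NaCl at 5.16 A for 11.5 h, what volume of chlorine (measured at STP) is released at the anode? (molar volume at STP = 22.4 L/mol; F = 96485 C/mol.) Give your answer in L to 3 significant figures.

Q = It = 5.16 × 41400 = 2.136×10^5 C
n(e⁻) = 2.136×10^5 / 96485 = 2.214 mol
2Cl⁻ → Cl₂ + 2e⁻, so n(Cl₂) = 2.214 / 2 = 1.107 mol
V = 1.107 × 22.4 = 24.80 L

24.8 L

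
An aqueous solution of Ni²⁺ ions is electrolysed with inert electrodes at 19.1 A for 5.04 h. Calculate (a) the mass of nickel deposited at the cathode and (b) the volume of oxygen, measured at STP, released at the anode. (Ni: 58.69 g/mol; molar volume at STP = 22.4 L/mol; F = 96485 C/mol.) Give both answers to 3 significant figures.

105 g Ni; 20.1 L O₂

Q = 19.1 × 18144 = 3.466×10^5 C; n(e⁻) = 3.466×10^5 / 96485 = 3.592 mol
Cathode: Ni²⁺ + 2e⁻ → Ni → n(Ni) = 3.592/2 = 1.796 mol → 105 g
Anode: 2H₂O → O₂ + 4H⁺ + 4e⁻ → n(O₂) = 3.592/4 = 0.8980 mol → 20.1 L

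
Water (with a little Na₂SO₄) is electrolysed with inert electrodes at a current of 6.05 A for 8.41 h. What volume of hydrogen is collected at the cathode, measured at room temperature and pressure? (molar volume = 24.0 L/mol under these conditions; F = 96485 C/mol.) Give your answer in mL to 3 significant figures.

22800 mL

Q = 6.05 A × 30276 s = 1.832×10^5 C
n(e⁻) = Q/F = 1.832×10^5/96485 = 1.899 mol
2H⁺ + 2e⁻ → H₂, so n(H₂) = 1.899 / 2 = 0.9495 mol
V = 0.9495 × 24.0 = 22.79 L
= 22800 mL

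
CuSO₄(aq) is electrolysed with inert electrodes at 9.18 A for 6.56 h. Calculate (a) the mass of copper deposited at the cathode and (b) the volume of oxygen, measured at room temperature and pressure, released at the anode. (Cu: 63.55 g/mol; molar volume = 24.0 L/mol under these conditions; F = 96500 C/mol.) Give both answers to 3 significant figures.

71.4 g Cu; 13.5 L O₂

Q = 9.18 × 23616 = 2.168×10^5 C; n(e⁻) = 2.168×10^5 / 96500 = 2.247 mol
Cathode: Cu²⁺ + 2e⁻ → Cu → n(Cu) = 2.247/2 = 1.124 mol → 71.4 g
Anode: 2H₂O → O₂ + 4H⁺ + 4e⁻ → n(O₂) = 2.247/4 = 0.5618 mol → 13.5 L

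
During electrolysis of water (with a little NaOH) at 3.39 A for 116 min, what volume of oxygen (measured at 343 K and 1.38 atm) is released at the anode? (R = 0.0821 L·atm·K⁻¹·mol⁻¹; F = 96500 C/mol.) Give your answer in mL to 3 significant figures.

Q = 3.39 A × 6960 s = 23590 C
Moles of electrons = 23590 / 96500 = 0.2445 mol
2H₂O → O₂ + 4H⁺ + 4e⁻, so n(O₂) = 0.2445 / 4 = 0.06113 mol
V = nRT/P = 0.06113 × 0.0821 × 343 / 1.38 = 1.247 L
= 1250 mL

1250 mL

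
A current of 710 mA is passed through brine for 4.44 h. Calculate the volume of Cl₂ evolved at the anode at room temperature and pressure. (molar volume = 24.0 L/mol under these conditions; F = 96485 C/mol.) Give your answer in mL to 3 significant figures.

Q = It = 0.710 × 15984 = 11350 C
n(e⁻) = 11350 / 96485 = 0.1176 mol
2Cl⁻ → Cl₂ + 2e⁻, so n(Cl₂) = 0.1176 / 2 = 0.05880 mol
V = 0.05880 × 24.0 = 1.411 L
= 1410 mL

1410 mL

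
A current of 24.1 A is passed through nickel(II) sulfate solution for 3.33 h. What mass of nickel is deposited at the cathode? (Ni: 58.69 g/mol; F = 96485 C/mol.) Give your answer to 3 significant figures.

Charge passed = 24.1 × 11988 = 2.889×10^5 C
n(e⁻) = 2.889×10^5 / 96485 = 2.994 mol
Ni²⁺ + 2e⁻ → Ni, so n(Ni) = 2.994 / 2 = 1.497 mol
m = 1.497 × 58.69 = 87.9 g

87.9 g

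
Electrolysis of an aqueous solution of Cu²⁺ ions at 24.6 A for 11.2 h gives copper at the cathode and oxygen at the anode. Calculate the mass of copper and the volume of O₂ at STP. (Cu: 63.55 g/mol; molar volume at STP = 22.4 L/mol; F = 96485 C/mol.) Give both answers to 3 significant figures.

Q = 24.6 × 40320 = 9.919×10^5 C; n(e⁻) = 9.919×10^5 / 96485 = 10.28 mol
Cathode: Cu²⁺ + 2e⁻ → Cu → n(Cu) = 10.28/2 = 5.140 mol → 327 g
Anode: 2H₂O → O₂ + 4H⁺ + 4e⁻ → n(O₂) = 10.28/4 = 2.570 mol → 57.6 L

327 g Cu; 57.6 L O₂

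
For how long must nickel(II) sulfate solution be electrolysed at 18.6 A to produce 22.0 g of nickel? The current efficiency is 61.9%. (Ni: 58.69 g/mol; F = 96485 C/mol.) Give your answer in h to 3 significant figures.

n(Ni) = 22.0 / 58.69 = 0.3749 mol
Ni²⁺ + 2e⁻ → Ni, so n(e⁻) = 2 × 0.3749 = 0.7498 mol
Q = 0.7498 × 96485 / 0.619 = 1.169×10^5 C
t = Q / I = 1.169×10^5 / 18.6 = 6285 s = 1.75 h

1.75 h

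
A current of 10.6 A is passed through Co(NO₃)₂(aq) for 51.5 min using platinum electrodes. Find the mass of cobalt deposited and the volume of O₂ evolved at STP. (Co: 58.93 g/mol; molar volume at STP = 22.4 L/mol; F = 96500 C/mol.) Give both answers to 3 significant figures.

10.0 g Co; 1.90 L O₂

Q = 10.6 × 3090 = 32750 C; n(e⁻) = 32750 / 96500 = 0.3394 mol
Cathode: Co²⁺ + 2e⁻ → Co → n(Co) = 0.3394/2 = 0.1697 mol → 10.0 g
Anode: 2H₂O → O₂ + 4H⁺ + 4e⁻ → n(O₂) = 0.3394/4 = 0.08485 mol → 1.90 L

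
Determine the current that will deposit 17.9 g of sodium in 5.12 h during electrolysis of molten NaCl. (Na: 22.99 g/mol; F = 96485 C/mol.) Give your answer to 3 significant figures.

n(Na) = 17.9 / 22.99 = 0.7786 mol
Na⁺ + e⁻ → Na, so n(e⁻) = 0.7786 mol
Q = 0.7786 × 96485 = 75120 C
I = Q / t = 75120 / 18432 s = 4.08 A

4.08 A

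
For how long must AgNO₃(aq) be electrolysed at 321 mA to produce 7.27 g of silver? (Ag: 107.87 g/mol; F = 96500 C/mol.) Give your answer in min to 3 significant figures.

338 min

n(Ag) = 7.27 / 107.87 = 0.06740 mol
Ag⁺ + e⁻ → Ag, so n(e⁻) = 0.06740 mol
Q = 0.06740 × 96500 = 6504 C
t = Q / I = 6504 / 0.321 = 20260 s = 338 min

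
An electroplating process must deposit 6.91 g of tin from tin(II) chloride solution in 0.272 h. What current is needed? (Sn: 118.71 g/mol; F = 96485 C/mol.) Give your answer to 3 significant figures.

11.5 A

n(Sn) = 6.91 / 118.71 = 0.05821 mol
Sn²⁺ + 2e⁻ → Sn, so n(e⁻) = 2 × 0.05821 = 0.1164 mol
Q = 0.1164 × 96485 = 11230 C
I = Q / t = 11230 / 979.2 s = 11.5 A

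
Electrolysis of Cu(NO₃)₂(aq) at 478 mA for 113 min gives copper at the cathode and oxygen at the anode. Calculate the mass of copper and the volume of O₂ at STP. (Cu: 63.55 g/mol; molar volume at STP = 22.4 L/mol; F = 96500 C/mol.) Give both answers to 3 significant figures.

Q = 0.478 × 6780 = 3241 C; n(e⁻) = 3241 / 96500 = 0.03359 mol
Cathode: Cu²⁺ + 2e⁻ → Cu → n(Cu) = 0.03359/2 = 0.01680 mol → 1.07 g
Anode: 2H₂O → O₂ + 4H⁺ + 4e⁻ → n(O₂) = 0.03359/4 = 0.008398 mol → 0.188 L

1.07 g Cu; 0.188 L O₂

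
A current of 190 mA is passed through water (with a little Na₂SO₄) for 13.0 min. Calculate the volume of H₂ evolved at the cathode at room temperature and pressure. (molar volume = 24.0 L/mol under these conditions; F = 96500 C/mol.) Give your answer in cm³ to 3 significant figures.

18.4 cm³

Q = 0.190 A × 780 s = 148.2 C
Moles of electrons = 148.2 / 96500 = 0.001536 mol
2H⁺ + 2e⁻ → H₂, so n(H₂) = 0.001536 / 2 = 7.680×10^-4 mol
V = 7.680×10^-4 × 24.0 = 0.01843 L
= 18.4 cm³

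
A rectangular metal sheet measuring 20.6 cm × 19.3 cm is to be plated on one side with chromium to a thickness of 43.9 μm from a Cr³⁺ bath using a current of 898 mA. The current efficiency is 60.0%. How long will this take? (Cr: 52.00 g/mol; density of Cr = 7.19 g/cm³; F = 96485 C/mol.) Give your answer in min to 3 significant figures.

2160 min

Plated area = 20.6 × 19.3 = 397.6 cm²
Volume = 397.6 × 43.9×10⁻⁴ cm = 1.745 cm³
m(Cr) = 1.745 × 7.19 = 12.55 g
n(Cr) = 12.55 / 52.00 = 0.2413 mol; n(e⁻) = 3 × 0.2413 = 0.7239 mol
Q = 0.7239 × 96485 / 0.600 = 1.164×10^5 C
t = 1.164×10^5 / 0.898 = 1.296×10^5 s = 2160 min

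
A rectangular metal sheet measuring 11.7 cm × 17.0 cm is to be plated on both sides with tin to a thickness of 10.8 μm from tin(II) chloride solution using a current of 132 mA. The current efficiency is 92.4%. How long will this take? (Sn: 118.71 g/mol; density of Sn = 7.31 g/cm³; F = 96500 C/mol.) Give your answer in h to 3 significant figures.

11.6 h

Plated area = 2 × 11.7 × 17.0 = 397.8 cm²
Volume = 397.8 × 10.8×10⁻⁴ cm = 0.4296 cm³
m(Sn) = 0.4296 × 7.31 = 3.140 g
n(Sn) = 3.140 / 118.71 = 0.02645 mol; n(e⁻) = 2 × 0.02645 = 0.05290 mol
Q = 0.05290 × 96500 / 0.924 = 5525 C
t = 5525 / 0.132 = 41860 s = 11.6 h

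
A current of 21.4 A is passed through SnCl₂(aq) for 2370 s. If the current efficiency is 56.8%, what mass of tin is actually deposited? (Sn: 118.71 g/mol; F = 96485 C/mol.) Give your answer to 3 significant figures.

Q = 21.4 × 2370 = 50720 C
n(e⁻) = 50720 / 96485 = 0.5257 mol
Sn²⁺ + 2e⁻ → Sn, so theoretical m(Sn) = 0.2629 × 118.71 = 31.21 g
Actual mass = 56.8% × 31.21 = 17.7 g

17.7 g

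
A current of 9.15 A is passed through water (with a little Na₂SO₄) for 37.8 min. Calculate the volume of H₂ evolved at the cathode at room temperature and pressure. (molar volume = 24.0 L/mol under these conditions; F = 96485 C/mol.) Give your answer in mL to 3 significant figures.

2580 mL

Q = 9.15 A × 2268 s = 20750 C
n(e⁻) = Q/F = 20750/96485 = 0.2151 mol
2H⁺ + 2e⁻ → H₂, so n(H₂) = 0.2151 / 2 = 0.1076 mol
V = 0.1076 × 24.0 = 2.582 L
= 2580 mL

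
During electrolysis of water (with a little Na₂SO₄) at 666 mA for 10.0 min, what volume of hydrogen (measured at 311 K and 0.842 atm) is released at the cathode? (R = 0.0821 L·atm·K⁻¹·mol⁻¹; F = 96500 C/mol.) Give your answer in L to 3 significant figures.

0.0628 L

Q = 0.666 A × 600 s = 399.6 C
Moles of electrons = 399.6 / 96500 = 0.004141 mol
2H⁺ + 2e⁻ → H₂, so n(H₂) = 0.004141 / 2 = 0.002071 mol
V = nRT/P = 0.002071 × 0.0821 × 311 / 0.842 = 0.06280 L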